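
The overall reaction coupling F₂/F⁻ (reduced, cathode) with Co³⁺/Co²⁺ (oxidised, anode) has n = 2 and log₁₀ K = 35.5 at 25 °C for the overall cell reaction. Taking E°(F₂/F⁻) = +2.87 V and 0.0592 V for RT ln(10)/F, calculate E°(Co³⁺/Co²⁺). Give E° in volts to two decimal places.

E°cell = (0.0592/n)·log K = (0.0592/2)(35.5) = +1.051 V.
Since F₂/F⁻ is the cathode and Co³⁺/Co²⁺ the anode, E°cell = E°(F₂/F⁻) − E°(Co³⁺/Co²⁺).
So E°(Co³⁺/Co²⁺) = E°(F₂/F⁻) − E°cell = (+2.87) − (+1.051) = +1.82 V.

+1.82 V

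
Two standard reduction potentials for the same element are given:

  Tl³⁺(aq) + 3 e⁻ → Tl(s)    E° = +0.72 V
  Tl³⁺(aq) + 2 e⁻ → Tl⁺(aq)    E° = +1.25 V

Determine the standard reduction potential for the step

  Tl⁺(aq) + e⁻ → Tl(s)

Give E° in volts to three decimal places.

Sequential free energies add, so n₃E°₃ = n₁E°₁ + n₂E°₂.
With n₃ = 3, and the known step contributing 2×(+1.25) V, the unknown satisfies 1·E° = 3×(+0.72) − 2×(+1.25) = -0.340.
E° = -0.340 / 1 = -0.340 V.

-0.340 V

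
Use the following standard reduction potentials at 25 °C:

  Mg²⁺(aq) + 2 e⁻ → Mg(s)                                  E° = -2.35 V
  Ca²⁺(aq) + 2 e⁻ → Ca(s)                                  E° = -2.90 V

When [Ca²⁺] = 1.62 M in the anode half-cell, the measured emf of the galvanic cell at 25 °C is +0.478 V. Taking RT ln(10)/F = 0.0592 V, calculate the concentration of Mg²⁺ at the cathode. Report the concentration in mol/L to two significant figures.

0.0060 M

Mg²⁺/Mg is the cathode, Ca²⁺/Ca the anode: E°cell = +0.55 V, n = 2.
Overall reaction: Mg²⁺(aq) + Ca(s) → Mg(s) + Ca²⁺(aq); Q = [Ca²⁺]^1/[Mg²⁺]^1.
From E = E° − (0.0592/n) log Q: log Q = (E° − E)·n/0.0592 = (+0.55 − (+0.478))·2/0.0592 = 2.4324.
So 1·log[Mg²⁺] = 1·log(1.62) − log Q = 0.2095 − (2.4324) = -2.2229; [Mg²⁺] = 10^(-2.2229) ≈ 0.0060 M.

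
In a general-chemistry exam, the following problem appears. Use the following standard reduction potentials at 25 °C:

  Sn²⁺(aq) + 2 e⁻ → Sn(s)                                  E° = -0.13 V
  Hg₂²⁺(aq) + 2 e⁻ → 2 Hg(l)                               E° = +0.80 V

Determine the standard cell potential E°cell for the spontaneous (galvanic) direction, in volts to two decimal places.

+0.93 V

The Hg₂²⁺/Hg couple has the higher reduction potential, so it is the cathode; Sn²⁺/Sn is oxidised at the anode.
E°cell = E°(cathode) − E°(anode) = (+0.80) − (-0.13) = +0.93 V.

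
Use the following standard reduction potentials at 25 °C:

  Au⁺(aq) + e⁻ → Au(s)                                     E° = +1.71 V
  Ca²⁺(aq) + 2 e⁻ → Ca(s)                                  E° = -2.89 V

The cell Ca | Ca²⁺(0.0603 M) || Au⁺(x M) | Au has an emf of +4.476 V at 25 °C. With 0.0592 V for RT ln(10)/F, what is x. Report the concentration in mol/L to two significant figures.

Au⁺/Au is the cathode, Ca²⁺/Ca the anode: E°cell = +4.60 V, n = 2.
Overall reaction: 2 Au⁺(aq) + Ca(s) → 2 Au(s) + Ca²⁺(aq); Q = [Ca²⁺]^1/[Au⁺]^2.
From E = E° − (0.0592/n) log Q: log Q = (E° − E)·n/0.0592 = (+4.60 − (+4.476))·2/0.0592 = 4.1892.
So 2·log[Au⁺] = 1·log(0.0603) − log Q = -1.2197 − (4.1892) = -5.4089; log[Au⁺] = -5.4089 / 2 = -2.7045; [Au⁺] = 10^(-2.7045) ≈ 0.0020 M.

0.0020 M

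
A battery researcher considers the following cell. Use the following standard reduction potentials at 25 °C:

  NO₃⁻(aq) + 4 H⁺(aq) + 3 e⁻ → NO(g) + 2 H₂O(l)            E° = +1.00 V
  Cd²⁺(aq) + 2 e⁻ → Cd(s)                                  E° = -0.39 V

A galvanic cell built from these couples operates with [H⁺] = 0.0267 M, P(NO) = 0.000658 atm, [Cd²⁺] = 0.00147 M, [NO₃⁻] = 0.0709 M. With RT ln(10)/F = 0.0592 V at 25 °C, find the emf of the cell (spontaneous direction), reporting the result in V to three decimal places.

NO₃⁻/NO is the cathode (higher E°), Cd²⁺/Cd the anode: E°cell = +1.00 − (-0.39) = +1.39 V, n = 6.
Overall: 2 NO₃⁻(aq) + 8 H⁺(aq) + 3 Cd(s) → 2 NO(g) + 4 H₂O(l) + 3 Cd²⁺(aq)
Q = P(NO)^2·[Cd²⁺]^3 / ([NO₃⁻]^2·[H⁺]^8); log Q = 0.025.
E = E° − (0.0592/n) log Q = +1.39 − (0.0592/6)(0.025) = +1.390 V.

+1.390 V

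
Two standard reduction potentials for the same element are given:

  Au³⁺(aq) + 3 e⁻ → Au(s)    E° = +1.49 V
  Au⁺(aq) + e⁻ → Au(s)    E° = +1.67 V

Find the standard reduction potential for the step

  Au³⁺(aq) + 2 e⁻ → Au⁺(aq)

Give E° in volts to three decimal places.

Sequential free energies add, so n₃E°₃ = n₁E°₁ + n₂E°₂.
With n₃ = 3, and the known step contributing 1×(+1.67) V, the unknown satisfies 2·E° = 3×(+1.49) − 1×(+1.67) = +2.800.
E° = +2.800 / 2 = +1.400 V.

+1.400 V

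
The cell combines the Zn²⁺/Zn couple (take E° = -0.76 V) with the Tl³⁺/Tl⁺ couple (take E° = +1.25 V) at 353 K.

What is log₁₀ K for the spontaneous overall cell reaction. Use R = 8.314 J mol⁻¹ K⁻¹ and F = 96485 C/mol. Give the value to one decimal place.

57.4

Cathode: Tl³⁺/Tl⁺; anode: Zn²⁺/Zn. E°cell = (+1.25) − (-0.76) = +2.01 V, with n = 2.
ΔG° = −nFE° = −RT ln K, so ln K = nFE°/(RT) = (2)(96485)(+2.01) / ((8.314)(353)) = 132.160.
log₁₀ K = 132.160 / ln 10 = 57.4.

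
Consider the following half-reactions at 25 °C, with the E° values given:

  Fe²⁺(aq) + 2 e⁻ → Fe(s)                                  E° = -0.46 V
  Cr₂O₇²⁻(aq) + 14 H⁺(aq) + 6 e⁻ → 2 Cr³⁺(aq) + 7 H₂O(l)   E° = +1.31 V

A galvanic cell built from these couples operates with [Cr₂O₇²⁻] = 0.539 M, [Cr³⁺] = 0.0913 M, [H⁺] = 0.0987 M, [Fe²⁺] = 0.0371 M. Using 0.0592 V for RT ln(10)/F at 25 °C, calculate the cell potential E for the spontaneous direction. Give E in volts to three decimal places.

Cr₂O₇²⁻/Cr³⁺ is the cathode (higher E°), Fe²⁺/Fe the anode: E°cell = +1.31 − (-0.46) = +1.77 V, n = 6.
Overall: Cr₂O₇²⁻(aq) + 14 H⁺(aq) + 3 Fe(s) → 2 Cr³⁺(aq) + 7 H₂O(l) + 3 Fe²⁺(aq)
Q = [Cr³⁺]^2·[Fe²⁺]^3 / ([Cr₂O₇²⁻]·[H⁺]^14); log Q = 7.977.
E = E° − (0.0592/n) log Q = +1.77 − (0.0592/6)(7.977) = +1.691 V.

+1.691 V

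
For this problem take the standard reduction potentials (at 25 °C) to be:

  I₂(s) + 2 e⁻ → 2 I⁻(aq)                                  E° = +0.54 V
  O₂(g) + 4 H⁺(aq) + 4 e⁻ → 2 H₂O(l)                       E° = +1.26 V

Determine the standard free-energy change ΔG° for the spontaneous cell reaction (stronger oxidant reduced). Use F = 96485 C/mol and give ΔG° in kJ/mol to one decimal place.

O₂/H₂O (E° = +1.26 V) is the cathode; I₂/I⁻ (E° = +0.54 V) is the anode, so E°cell = +0.72 V.
Balancing electrons gives n = 4 (lcm of 4 and 2).
ΔG° = −nFE° = −(4)(96485)(+0.72) = -277,877 J = -277.9 kJ/mol.

-277.9 kJ/mol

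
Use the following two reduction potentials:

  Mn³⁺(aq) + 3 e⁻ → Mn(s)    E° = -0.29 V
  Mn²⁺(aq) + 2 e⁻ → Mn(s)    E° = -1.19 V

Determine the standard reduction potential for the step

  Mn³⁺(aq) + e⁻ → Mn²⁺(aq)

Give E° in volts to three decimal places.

Sequential free energies add, so n₃E°₃ = n₁E°₁ + n₂E°₂.
With n₃ = 3, and the known step contributing 2×(-1.19) V, the unknown satisfies 1·E° = 3×(-0.29) − 2×(-1.19) = +1.510.
E° = +1.510 / 1 = +1.510 V.

+1.510 V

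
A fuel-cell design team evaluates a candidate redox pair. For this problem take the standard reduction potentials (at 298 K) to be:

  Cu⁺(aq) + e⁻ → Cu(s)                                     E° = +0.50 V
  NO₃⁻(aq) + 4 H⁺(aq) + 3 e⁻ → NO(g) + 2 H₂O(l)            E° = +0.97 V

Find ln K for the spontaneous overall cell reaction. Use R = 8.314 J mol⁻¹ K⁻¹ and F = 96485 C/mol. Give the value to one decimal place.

54.9

Cathode: NO₃⁻/NO; anode: Cu⁺/Cu. E°cell = (+0.97) − (+0.50) = +0.47 V, with n = 3.
ΔG° = −nFE° = −RT ln K, so ln K = nFE°/(RT) = (3)(96485)(+0.47) / ((8.314)(298)) = 54.910.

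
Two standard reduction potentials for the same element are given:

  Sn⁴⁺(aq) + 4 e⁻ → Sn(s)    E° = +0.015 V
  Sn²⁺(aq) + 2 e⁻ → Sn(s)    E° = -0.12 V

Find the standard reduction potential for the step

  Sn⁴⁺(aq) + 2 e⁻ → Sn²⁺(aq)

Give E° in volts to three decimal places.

+0.150 V

Sequential free energies add, so n₃E°₃ = n₁E°₁ + n₂E°₂.
With n₃ = 4, and the known step contributing 2×(-0.12) V, the unknown satisfies 2·E° = 4×(+0.015) − 2×(-0.12) = +0.300.
E° = +0.300 / 2 = +0.150 V.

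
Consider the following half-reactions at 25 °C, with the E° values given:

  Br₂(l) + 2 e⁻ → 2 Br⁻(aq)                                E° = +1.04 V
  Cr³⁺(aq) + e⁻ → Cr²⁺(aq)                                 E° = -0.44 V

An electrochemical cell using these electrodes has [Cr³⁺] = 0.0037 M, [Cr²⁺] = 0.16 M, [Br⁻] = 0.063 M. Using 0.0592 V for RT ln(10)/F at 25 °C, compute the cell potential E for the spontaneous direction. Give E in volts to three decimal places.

Br₂/Br⁻ is the cathode (higher E°), Cr³⁺/Cr²⁺ the anode: E°cell = +1.04 − (-0.44) = +1.48 V, n = 2.
Overall: Br₂(l) + 2 Cr²⁺(aq) → 2 Br⁻(aq) + 2 Cr³⁺(aq)
Q = [Br⁻]^2·[Cr³⁺]^2 / ([Cr²⁺]^2); log Q = -5.673.
E = E° − (0.0592/n) log Q = +1.48 − (0.0592/2)(-5.673) = +1.648 V.

+1.648 V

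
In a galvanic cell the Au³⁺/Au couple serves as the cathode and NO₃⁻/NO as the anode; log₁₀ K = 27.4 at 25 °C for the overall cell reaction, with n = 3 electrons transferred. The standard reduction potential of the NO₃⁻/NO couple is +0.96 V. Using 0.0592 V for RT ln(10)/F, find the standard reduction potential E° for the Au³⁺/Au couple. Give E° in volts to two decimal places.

+1.50 V

E°cell = (0.0592/n)·log K = (0.0592/3)(27.4) = +0.541 V.
Since Au³⁺/Au is the cathode and NO₃⁻/NO the anode, E°cell = E°(Au³⁺/Au) − E°(NO₃⁻/NO).
So E°(Au³⁺/Au) = E°cell + E°(NO₃⁻/NO) = +0.541 + (+0.96) = +1.50 V.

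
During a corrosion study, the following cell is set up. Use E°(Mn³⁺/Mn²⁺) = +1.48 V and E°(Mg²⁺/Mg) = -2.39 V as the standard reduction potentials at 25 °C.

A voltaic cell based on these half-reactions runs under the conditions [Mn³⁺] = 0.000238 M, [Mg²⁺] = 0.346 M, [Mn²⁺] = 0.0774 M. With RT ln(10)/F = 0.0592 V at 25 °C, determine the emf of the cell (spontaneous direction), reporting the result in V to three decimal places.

Mn³⁺/Mn²⁺ is the cathode (higher E°), Mg²⁺/Mg the anode: E°cell = +1.48 − (-2.39) = +3.87 V, n = 2.
Overall: 2 Mn³⁺(aq) + Mg(s) → 2 Mn²⁺(aq) + Mg²⁺(aq)
Q = [Mn²⁺]^2·[Mg²⁺] / ([Mn³⁺]^2); log Q = 4.563.
E = E° − (0.0592/n) log Q = +3.87 − (0.0592/2)(4.563) = +3.735 V.

+3.735 V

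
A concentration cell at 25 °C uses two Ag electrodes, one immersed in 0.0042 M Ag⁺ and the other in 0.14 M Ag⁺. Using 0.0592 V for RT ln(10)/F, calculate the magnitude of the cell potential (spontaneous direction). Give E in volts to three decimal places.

For a concentration cell E°cell = 0. The 0.14 M side is the cathode (reduction is favoured where [Ag⁺] is higher).
With n = 1, E = −(0.0592/1) log([Ag⁺]ₐₙ/[Ag⁺]꜀ₐₜ) = −(0.0592/1) log(0.0042/0.14) = −(0.0592/1)(-1.523) = +0.090 V.

+0.090 V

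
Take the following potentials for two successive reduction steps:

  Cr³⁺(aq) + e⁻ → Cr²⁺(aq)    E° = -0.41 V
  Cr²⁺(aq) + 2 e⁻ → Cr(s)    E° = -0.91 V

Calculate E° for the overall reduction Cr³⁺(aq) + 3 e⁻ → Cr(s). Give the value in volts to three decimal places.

Since ΔG° = −nFE° is additive over sequential reductions, n₃E°₃ = n₁E°₁ + n₂E°₂.
E°₃ = (1×-0.41 + 2×-0.91) / 3 = (-2.230) / 3 = -0.743 V.

-0.743 V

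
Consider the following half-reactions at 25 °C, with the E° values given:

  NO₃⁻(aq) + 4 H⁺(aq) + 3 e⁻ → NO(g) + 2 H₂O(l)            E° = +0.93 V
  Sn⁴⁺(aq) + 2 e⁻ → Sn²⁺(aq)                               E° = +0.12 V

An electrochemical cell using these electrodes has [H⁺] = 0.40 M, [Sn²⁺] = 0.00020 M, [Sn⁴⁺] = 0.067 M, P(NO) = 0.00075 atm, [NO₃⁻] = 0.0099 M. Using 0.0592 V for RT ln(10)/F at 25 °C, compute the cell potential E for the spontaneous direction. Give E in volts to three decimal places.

NO₃⁻/NO is the cathode (higher E°), Sn⁴⁺/Sn²⁺ the anode: E°cell = +0.93 − (+0.12) = +0.81 V, n = 6.
Overall: 2 NO₃⁻(aq) + 8 H⁺(aq) + 3 Sn²⁺(aq) → 2 NO(g) + 4 H₂O(l) + 3 Sn⁴⁺(aq)
Q = P(NO)^2·[Sn⁴⁺]^3 / ([NO₃⁻]^2·[H⁺]^8·[Sn²⁺]^3); log Q = 8.518.
E = E° − (0.0592/n) log Q = +0.81 − (0.0592/6)(8.518) = +0.726 V.

+0.726 V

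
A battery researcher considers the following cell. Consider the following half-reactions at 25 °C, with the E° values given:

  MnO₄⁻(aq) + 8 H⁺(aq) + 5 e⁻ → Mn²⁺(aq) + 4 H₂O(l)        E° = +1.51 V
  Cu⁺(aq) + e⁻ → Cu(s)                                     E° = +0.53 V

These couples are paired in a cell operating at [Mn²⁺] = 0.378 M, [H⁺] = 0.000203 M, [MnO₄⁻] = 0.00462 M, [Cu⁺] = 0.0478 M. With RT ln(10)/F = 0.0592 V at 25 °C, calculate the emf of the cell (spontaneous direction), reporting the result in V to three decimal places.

+0.686 V

MnO₄⁻/Mn²⁺ is the cathode (higher E°), Cu⁺/Cu the anode: E°cell = +1.51 − (+0.53) = +0.98 V, n = 5.
Overall: MnO₄⁻(aq) + 8 H⁺(aq) + 5 Cu(s) → Mn²⁺(aq) + 4 H₂O(l) + 5 Cu⁺(aq)
Q = [Mn²⁺]·[Cu⁺]^5 / ([MnO₄⁻]·[H⁺]^8); log Q = 24.850.
E = E° − (0.0592/n) log Q = +0.98 − (0.0592/5)(24.850) = +0.686 V.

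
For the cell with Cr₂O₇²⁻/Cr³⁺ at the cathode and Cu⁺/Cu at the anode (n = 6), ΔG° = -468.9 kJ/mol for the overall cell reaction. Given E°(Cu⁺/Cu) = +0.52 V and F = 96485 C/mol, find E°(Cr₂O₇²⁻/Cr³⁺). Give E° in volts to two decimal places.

+1.33 V

E°cell = −ΔG°/(nF) = −(-468.9×10³)/((6)(96485)) = +0.810 V.
Since Cr₂O₇²⁻/Cr³⁺ is the cathode and Cu⁺/Cu the anode, E°cell = E°(Cr₂O₇²⁻/Cr³⁺) − E°(Cu⁺/Cu).
So E°(Cr₂O₇²⁻/Cr³⁺) = E°cell + E°(Cu⁺/Cu) = +0.810 + (+0.52) = +1.33 V.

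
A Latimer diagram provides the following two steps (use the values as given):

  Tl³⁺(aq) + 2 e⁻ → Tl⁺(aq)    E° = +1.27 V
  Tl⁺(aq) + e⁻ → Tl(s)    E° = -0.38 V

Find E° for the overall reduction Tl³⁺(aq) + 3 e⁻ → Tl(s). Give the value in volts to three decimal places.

+0.720 V

Standard free energies of sequential steps add: ΔG°₃ = ΔG°₁ + ΔG°₂, so n₃E°₃ = n₁E°₁ + n₂E°₂.
E°₃ = (2×+1.27 + 1×-0.38) / 3 = (+2.160) / 3 = +0.720 V.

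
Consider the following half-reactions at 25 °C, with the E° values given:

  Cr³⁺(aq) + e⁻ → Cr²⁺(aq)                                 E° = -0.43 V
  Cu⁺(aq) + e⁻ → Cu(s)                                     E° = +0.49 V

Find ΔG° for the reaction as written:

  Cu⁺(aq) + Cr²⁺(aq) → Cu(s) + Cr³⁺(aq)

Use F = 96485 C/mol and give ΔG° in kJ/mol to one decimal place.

As written, Cu⁺/Cu is reduced (cathode) and Cr³⁺/Cr²⁺ is oxidised (anode), so E°cell = (+0.49) − (-0.43) = +0.92 V.
Balancing electrons gives n = 1.
ΔG° = −nFE° = −(1)(96485)(+0.92) = -88,766 J = -88.8 kJ/mol.

-88.8 kJ/mol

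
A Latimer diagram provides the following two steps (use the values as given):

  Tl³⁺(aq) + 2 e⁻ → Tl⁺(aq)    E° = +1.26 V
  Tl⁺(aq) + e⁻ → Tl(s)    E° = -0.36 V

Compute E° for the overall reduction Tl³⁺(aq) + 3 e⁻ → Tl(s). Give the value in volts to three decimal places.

Adding the free-energy changes (−nFE°) of the two steps gives −n₃FE°₃ = −n₁FE°₁ − n₂FE°₂.
E°₃ = (2×+1.26 + 1×-0.36) / 3 = (+2.160) / 3 = +0.720 V.

+0.720 V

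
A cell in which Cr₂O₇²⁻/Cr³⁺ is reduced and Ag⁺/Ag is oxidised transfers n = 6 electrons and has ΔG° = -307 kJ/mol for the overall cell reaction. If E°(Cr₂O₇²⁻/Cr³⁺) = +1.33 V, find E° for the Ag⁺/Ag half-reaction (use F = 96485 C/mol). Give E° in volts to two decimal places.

+0.80 V

E°cell = −ΔG°/(nF) = −(-307×10³)/((6)(96485)) = +0.530 V.
Since Cr₂O₇²⁻/Cr³⁺ is the cathode and Ag⁺/Ag the anode, E°cell = E°(Cr₂O₇²⁻/Cr³⁺) − E°(Ag⁺/Ag).
So E°(Ag⁺/Ag) = E°(Cr₂O₇²⁻/Cr³⁺) − E°cell = (+1.33) − (+0.530) = +0.80 V.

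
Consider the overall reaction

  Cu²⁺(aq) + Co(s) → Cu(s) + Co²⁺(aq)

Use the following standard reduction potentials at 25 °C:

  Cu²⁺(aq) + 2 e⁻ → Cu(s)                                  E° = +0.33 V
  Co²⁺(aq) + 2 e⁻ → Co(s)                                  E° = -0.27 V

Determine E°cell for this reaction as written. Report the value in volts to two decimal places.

The Cu²⁺/Cu couple has the higher reduction potential, so it is the cathode; Co²⁺/Co is oxidised at the anode.
E°cell = E°(cathode) − E°(anode) = (+0.33) − (-0.27) = +0.60 V.

+0.60 V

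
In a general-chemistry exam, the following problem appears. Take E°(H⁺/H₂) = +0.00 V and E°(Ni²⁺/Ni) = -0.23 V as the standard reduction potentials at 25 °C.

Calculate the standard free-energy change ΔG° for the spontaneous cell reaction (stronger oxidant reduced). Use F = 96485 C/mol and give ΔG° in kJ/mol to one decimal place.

-44.4 kJ/mol

H⁺/H₂ (E° = +0.00 V) is the cathode; Ni²⁺/Ni (E° = -0.23 V) is the anode, so E°cell = +0.23 V.
Balancing electrons gives n = 2 (lcm of 2 and 2).
ΔG° = −nFE° = −(2)(96485)(+0.23) = -44,383 J = -44.4 kJ/mol.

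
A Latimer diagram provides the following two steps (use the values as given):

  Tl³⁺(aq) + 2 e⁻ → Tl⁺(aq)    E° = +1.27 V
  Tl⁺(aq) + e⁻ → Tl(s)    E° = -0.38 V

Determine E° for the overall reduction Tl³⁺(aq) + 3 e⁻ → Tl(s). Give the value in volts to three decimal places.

+0.720 V

Standard free energies of sequential steps add: ΔG°₃ = ΔG°₁ + ΔG°₂, so n₃E°₃ = n₁E°₁ + n₂E°₂.
E°₃ = (2×+1.27 + 1×-0.38) / 3 = (+2.160) / 3 = +0.720 V.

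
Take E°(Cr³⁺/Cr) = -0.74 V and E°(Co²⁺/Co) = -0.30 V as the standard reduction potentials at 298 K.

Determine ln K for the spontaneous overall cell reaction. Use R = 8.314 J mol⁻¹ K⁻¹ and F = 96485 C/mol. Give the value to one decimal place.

Cathode: Co²⁺/Co; anode: Cr³⁺/Cr. E°cell = (-0.30) − (-0.74) = +0.44 V, with n = 6.
ΔG° = −nFE° = −RT ln K, so ln K = nFE°/(RT) = (6)(96485)(+0.44) / ((8.314)(298)) = 102.810.

102.8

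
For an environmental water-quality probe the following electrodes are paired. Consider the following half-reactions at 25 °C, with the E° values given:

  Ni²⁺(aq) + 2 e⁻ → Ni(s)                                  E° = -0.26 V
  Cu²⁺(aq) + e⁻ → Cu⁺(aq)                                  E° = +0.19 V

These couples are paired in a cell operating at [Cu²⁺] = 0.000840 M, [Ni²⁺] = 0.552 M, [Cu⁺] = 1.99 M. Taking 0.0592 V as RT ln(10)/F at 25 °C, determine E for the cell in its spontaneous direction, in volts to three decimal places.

+0.258 V

Cu²⁺/Cu⁺ is the cathode (higher E°), Ni²⁺/Ni the anode: E°cell = +0.19 − (-0.26) = +0.45 V, n = 2.
Overall: 2 Cu²⁺(aq) + Ni(s) → 2 Cu⁺(aq) + Ni²⁺(aq)
Q = [Cu⁺]^2·[Ni²⁺] / ([Cu²⁺]^2); log Q = 6.491.
E = E° − (0.0592/n) log Q = +0.45 − (0.0592/2)(6.491) = +0.258 V.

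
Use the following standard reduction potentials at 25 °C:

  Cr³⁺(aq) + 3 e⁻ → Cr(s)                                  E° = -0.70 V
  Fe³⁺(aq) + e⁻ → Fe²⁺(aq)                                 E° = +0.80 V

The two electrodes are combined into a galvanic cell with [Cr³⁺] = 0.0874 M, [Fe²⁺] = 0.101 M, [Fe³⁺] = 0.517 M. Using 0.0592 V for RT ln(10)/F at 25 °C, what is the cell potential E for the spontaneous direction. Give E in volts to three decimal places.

+1.563 V

Fe³⁺/Fe²⁺ is the cathode (higher E°), Cr³⁺/Cr the anode: E°cell = +0.80 − (-0.70) = +1.50 V, n = 3.
Overall: 3 Fe³⁺(aq) + Cr(s) → 3 Fe²⁺(aq) + Cr³⁺(aq)
Q = [Fe²⁺]^3·[Cr³⁺] / ([Fe³⁺]^3); log Q = -3.186.
E = E° − (0.0592/n) log Q = +1.50 − (0.0592/3)(-3.186) = +1.563 V.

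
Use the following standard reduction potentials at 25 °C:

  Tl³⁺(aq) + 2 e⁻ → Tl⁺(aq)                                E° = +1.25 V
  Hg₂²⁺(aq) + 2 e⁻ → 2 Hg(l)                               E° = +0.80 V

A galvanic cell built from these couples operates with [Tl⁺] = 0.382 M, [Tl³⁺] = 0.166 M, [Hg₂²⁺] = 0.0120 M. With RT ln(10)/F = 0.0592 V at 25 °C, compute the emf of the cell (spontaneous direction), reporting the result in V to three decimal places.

Tl³⁺/Tl⁺ is the cathode (higher E°), Hg₂²⁺/Hg the anode: E°cell = +1.25 − (+0.80) = +0.45 V, n = 2.
Overall: Tl³⁺(aq) + 2 Hg(l) → Tl⁺(aq) + Hg₂²⁺(aq)
Q = [Tl⁺]·[Hg₂²⁺] / ([Tl³⁺]); log Q = -1.559.
E = E° − (0.0592/n) log Q = +0.45 − (0.0592/2)(-1.559) = +0.496 V.

+0.496 V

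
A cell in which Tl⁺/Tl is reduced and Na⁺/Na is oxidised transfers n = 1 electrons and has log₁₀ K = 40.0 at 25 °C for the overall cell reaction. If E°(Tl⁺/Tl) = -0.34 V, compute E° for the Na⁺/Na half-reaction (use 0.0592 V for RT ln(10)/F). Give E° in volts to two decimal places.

-2.71 V

E°cell = (0.0592/n)·log K = (0.0592/1)(40.0) = +2.368 V.
Since Tl⁺/Tl is the cathode and Na⁺/Na the anode, E°cell = E°(Tl⁺/Tl) − E°(Na⁺/Na).
So E°(Na⁺/Na) = E°(Tl⁺/Tl) − E°cell = (-0.34) − (+2.368) = -2.71 V.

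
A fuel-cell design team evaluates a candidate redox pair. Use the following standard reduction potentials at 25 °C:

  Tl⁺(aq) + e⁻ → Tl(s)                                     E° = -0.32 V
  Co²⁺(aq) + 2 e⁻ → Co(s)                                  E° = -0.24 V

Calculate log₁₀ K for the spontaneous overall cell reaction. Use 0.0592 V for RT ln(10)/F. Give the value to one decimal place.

Cathode: Co²⁺/Co; anode: Tl⁺/Tl. E°cell = +0.08 V, n = 2.
log K = nE°cell / 0.0592 = (2)(+0.08) / 0.0592 = 2.7.

2.7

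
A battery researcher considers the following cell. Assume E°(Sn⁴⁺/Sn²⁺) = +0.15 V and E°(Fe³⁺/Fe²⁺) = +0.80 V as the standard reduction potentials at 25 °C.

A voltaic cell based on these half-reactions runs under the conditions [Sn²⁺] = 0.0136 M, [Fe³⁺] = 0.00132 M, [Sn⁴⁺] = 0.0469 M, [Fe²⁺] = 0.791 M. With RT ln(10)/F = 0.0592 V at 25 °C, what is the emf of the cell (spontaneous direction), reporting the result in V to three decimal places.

Fe³⁺/Fe²⁺ is the cathode (higher E°), Sn⁴⁺/Sn²⁺ the anode: E°cell = +0.80 − (+0.15) = +0.65 V, n = 2.
Overall: 2 Fe³⁺(aq) + Sn²⁺(aq) → 2 Fe²⁺(aq) + Sn⁴⁺(aq)
Q = [Fe²⁺]^2·[Sn⁴⁺] / ([Fe³⁺]^2·[Sn²⁺]); log Q = 6.093.
E = E° − (0.0592/n) log Q = +0.65 − (0.0592/2)(6.093) = +0.470 V.

+0.470 V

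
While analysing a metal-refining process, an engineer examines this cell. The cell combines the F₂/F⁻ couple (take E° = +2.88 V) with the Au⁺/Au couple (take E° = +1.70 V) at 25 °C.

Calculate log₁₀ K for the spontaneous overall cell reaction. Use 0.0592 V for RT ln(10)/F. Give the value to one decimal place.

39.9

Cathode: F₂/F⁻; anode: Au⁺/Au. E°cell = +1.18 V, n = 2.
log K = nE°cell / 0.0592 = (2)(+1.18) / 0.0592 = 39.9.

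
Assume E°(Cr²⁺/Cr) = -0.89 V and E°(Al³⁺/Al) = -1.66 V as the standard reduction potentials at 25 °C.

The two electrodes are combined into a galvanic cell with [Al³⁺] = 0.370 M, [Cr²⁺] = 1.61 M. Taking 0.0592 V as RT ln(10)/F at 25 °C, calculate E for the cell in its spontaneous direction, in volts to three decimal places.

+0.785 V

Cr²⁺/Cr is the cathode (higher E°), Al³⁺/Al the anode: E°cell = -0.89 − (-1.66) = +0.77 V, n = 6.
Overall: 3 Cr²⁺(aq) + 2 Al(s) → 3 Cr(s) + 2 Al³⁺(aq)
Q = [Al³⁺]^2 / ([Cr²⁺]^3); log Q = -1.484.
E = E° − (0.0592/n) log Q = +0.77 − (0.0592/6)(-1.484) = +0.785 V.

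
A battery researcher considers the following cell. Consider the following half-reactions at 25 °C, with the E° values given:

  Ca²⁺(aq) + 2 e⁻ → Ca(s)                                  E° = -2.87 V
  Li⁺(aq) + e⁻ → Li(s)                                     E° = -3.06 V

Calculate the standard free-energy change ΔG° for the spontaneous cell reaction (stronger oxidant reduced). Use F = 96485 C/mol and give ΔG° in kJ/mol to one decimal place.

Ca²⁺/Ca (E° = -2.87 V) is the cathode; Li⁺/Li (E° = -3.06 V) is the anode, so E°cell = +0.19 V.
Balancing electrons gives n = 2 (lcm of 2 and 1).
ΔG° = −nFE° = −(2)(96485)(+0.19) = -36,664 J = -36.7 kJ/mol.

-36.7 kJ/mol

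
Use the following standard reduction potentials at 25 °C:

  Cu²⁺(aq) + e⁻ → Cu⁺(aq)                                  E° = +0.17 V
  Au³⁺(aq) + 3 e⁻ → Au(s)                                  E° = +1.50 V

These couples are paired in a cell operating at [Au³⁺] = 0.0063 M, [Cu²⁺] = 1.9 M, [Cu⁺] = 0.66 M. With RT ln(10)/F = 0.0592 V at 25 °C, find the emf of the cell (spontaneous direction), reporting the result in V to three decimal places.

Au³⁺/Au is the cathode (higher E°), Cu²⁺/Cu⁺ the anode: E°cell = +1.50 − (+0.17) = +1.33 V, n = 3.
Overall: Au³⁺(aq) + 3 Cu⁺(aq) → Au(s) + 3 Cu²⁺(aq)
Q = [Cu²⁺]^3 / ([Au³⁺]·[Cu⁺]^3); log Q = 3.578.
E = E° − (0.0592/n) log Q = +1.33 − (0.0592/3)(3.578) = +1.259 V.

+1.259 V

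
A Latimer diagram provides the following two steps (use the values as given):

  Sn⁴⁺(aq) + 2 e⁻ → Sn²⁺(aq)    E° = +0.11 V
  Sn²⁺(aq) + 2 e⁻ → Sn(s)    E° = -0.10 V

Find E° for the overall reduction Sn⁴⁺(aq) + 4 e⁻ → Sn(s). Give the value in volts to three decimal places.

+0.005 V

Since ΔG° = −nFE° is additive over sequential reductions, n₃E°₃ = n₁E°₁ + n₂E°₂.
E°₃ = (2×+0.11 + 2×-0.10) / 4 = (+0.020) / 4 = +0.005 V.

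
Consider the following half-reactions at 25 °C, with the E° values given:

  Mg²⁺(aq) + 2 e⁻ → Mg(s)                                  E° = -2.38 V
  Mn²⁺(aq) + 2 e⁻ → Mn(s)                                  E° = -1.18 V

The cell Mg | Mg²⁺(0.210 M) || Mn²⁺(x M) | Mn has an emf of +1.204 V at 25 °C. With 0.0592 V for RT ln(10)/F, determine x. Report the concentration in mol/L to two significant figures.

0.29 M

Mn²⁺/Mn is the cathode, Mg²⁺/Mg the anode: E°cell = +1.20 V, n = 2.
Overall reaction: Mn²⁺(aq) + Mg(s) → Mn(s) + Mg²⁺(aq); Q = [Mg²⁺]^1/[Mn²⁺]^1.
From E = E° − (0.0592/n) log Q: log Q = (E° − E)·n/0.0592 = (+1.20 − (+1.204))·2/0.0592 = -0.1351.
So 1·log[Mn²⁺] = 1·log(0.21) − log Q = -0.6778 − (-0.1351) = -0.5427; [Mn²⁺] = 10^(-0.5427) ≈ 0.29 M.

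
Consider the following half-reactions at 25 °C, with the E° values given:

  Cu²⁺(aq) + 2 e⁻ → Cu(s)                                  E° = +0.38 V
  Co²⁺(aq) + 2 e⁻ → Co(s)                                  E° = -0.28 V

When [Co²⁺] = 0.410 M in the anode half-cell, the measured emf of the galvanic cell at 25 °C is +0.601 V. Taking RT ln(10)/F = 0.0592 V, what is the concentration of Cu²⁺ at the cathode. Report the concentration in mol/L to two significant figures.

0.0042 M

Cu²⁺/Cu is the cathode, Co²⁺/Co the anode: E°cell = +0.66 V, n = 2.
Overall reaction: Cu²⁺(aq) + Co(s) → Cu(s) + Co²⁺(aq); Q = [Co²⁺]^1/[Cu²⁺]^1.
From E = E° − (0.0592/n) log Q: log Q = (E° − E)·n/0.0592 = (+0.66 − (+0.601))·2/0.0592 = 1.9932.
So 1·log[Cu²⁺] = 1·log(0.41) − log Q = -0.3872 − (1.9932) = -2.3804; [Cu²⁺] = 10^(-2.3804) ≈ 0.0042 M.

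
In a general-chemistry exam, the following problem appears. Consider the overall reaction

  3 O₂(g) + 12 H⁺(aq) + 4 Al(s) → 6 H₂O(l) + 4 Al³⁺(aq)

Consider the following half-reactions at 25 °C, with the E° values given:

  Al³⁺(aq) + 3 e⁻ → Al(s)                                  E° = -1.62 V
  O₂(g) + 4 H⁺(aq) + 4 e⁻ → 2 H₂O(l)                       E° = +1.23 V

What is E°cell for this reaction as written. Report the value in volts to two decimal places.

+2.85 V

The O₂/H₂O couple has the higher reduction potential, so it is the cathode; Al³⁺/Al is oxidised at the anode.
E°cell = E°(cathode) − E°(anode) = (+1.23) − (-1.62) = +2.85 V.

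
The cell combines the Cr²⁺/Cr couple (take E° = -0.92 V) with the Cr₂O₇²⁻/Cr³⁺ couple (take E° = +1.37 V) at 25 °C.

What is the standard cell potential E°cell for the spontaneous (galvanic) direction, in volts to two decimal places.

+2.29 V

The Cr₂O₇²⁻/Cr³⁺ couple has the higher reduction potential, so it is the cathode; Cr²⁺/Cr is oxidised at the anode.
E°cell = E°(cathode) − E°(anode) = (+1.37) − (-0.92) = +2.29 V.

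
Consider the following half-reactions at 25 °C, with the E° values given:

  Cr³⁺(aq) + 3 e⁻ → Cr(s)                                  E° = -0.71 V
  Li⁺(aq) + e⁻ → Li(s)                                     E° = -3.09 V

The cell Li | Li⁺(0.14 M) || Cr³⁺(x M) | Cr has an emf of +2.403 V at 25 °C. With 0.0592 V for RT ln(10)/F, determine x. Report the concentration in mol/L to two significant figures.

0.040 M

Cr³⁺/Cr is the cathode, Li⁺/Li the anode: E°cell = +2.38 V, n = 3.
Overall reaction: Cr³⁺(aq) + 3 Li(s) → Cr(s) + 3 Li⁺(aq); Q = [Li⁺]^3/[Cr³⁺]^1.
From E = E° − (0.0592/n) log Q: log Q = (E° − E)·n/0.0592 = (+2.38 − (+2.403))·3/0.0592 = -1.1655.
So 1·log[Cr³⁺] = 3·log(0.14) − log Q = -2.5616 − (-1.1655) = -1.3961; [Cr³⁺] = 10^(-1.3961) ≈ 0.040 M.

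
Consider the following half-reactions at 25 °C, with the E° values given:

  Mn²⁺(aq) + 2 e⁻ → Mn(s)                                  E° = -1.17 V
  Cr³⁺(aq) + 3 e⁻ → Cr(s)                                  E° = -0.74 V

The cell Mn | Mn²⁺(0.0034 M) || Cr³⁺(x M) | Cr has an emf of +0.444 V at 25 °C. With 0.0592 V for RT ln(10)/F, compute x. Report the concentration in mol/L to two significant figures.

Cr³⁺/Cr is the cathode, Mn²⁺/Mn the anode: E°cell = +0.43 V, n = 6.
Overall reaction: 2 Cr³⁺(aq) + 3 Mn(s) → 2 Cr(s) + 3 Mn²⁺(aq); Q = [Mn²⁺]^3/[Cr³⁺]^2.
From E = E° − (0.0592/n) log Q: log Q = (E° − E)·n/0.0592 = (+0.43 − (+0.444))·6/0.0592 = -1.4189.
So 2·log[Cr³⁺] = 3·log(0.0034) − log Q = -7.4056 − (-1.4189) = -5.9867; log[Cr³⁺] = -5.9867 / 2 = -2.9933; [Cr³⁺] = 10^(-2.9933) ≈ 0.0010 M.

0.0010 M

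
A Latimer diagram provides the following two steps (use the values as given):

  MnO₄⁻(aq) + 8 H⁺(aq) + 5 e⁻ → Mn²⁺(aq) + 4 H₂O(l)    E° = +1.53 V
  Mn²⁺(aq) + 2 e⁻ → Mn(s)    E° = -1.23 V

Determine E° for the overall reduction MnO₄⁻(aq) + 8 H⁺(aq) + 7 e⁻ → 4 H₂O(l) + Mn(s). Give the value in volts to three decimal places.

Standard free energies of sequential steps add: ΔG°₃ = ΔG°₁ + ΔG°₂, so n₃E°₃ = n₁E°₁ + n₂E°₂.
E°₃ = (5×+1.53 + 2×-1.23) / 7 = (+5.190) / 7 = +0.741 V.
Simply averaging or adding the two E° values would be wrong; the electron-weighted sum is required.

+0.741 V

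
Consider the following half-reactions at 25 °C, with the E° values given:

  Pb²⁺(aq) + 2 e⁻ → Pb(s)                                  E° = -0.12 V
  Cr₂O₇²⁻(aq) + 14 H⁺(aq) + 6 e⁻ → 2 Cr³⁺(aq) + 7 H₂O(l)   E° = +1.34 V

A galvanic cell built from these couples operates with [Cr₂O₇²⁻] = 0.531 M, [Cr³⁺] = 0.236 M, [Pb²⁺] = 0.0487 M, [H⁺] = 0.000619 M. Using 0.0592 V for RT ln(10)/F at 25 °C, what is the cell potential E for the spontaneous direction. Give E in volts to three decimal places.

Cr₂O₇²⁻/Cr³⁺ is the cathode (higher E°), Pb²⁺/Pb the anode: E°cell = +1.34 − (-0.12) = +1.46 V, n = 6.
Overall: Cr₂O₇²⁻(aq) + 14 H⁺(aq) + 3 Pb(s) → 2 Cr³⁺(aq) + 7 H₂O(l) + 3 Pb²⁺(aq)
Q = [Cr³⁺]^2·[Pb²⁺]^3 / ([Cr₂O₇²⁻]·[H⁺]^14); log Q = 40.000.
E = E° − (0.0592/n) log Q = +1.46 − (0.0592/6)(40.000) = +1.065 V.

+1.065 V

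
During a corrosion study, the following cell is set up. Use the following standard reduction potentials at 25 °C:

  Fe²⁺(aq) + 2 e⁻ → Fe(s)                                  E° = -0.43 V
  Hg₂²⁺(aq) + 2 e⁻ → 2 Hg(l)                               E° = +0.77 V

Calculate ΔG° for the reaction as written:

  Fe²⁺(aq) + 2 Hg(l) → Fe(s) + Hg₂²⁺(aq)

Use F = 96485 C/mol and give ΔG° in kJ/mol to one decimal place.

+231.6 kJ/mol

As written, Fe²⁺/Fe is reduced (cathode) and Hg₂²⁺/Hg is oxidised (anode), so E°cell = (-0.43) − (+0.77) = -1.20 V.
Balancing electrons gives n = 2.
ΔG° = −nFE° = −(2)(96485)(-1.20) = 231,564 J = +231.6 kJ/mol.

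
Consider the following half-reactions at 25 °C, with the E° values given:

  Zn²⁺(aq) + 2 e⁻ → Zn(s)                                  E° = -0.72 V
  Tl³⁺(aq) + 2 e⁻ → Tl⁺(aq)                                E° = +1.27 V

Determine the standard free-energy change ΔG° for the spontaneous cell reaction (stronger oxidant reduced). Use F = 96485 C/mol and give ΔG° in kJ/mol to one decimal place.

Tl³⁺/Tl⁺ (E° = +1.27 V) is the cathode; Zn²⁺/Zn (E° = -0.72 V) is the anode, so E°cell = +1.99 V.
Balancing electrons gives n = 2 (lcm of 2 and 2).
ΔG° = −nFE° = −(2)(96485)(+1.99) = -384,010 J = -384.0 kJ/mol.

-384.0 kJ/mol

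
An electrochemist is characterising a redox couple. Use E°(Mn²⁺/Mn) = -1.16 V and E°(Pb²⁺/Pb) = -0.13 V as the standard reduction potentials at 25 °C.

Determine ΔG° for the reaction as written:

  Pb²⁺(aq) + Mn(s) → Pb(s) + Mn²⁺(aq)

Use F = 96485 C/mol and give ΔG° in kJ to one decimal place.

-198.8 kJ

As written, Pb²⁺/Pb is reduced (cathode) and Mn²⁺/Mn is oxidised (anode), so E°cell = (-0.13) − (-1.16) = +1.03 V.
Balancing electrons gives n = 2.
ΔG° = −nFE° = −(2)(96485)(+1.03) = -198,759 J = -198.8 kJ.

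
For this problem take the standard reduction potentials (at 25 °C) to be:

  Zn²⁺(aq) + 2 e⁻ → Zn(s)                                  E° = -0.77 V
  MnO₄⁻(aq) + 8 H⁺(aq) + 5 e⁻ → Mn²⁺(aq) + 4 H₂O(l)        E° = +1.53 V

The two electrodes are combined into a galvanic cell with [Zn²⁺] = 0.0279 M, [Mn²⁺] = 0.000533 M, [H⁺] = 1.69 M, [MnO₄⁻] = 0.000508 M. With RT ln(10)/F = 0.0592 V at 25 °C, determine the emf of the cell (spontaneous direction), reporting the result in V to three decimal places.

MnO₄⁻/Mn²⁺ is the cathode (higher E°), Zn²⁺/Zn the anode: E°cell = +1.53 − (-0.77) = +2.30 V, n = 10.
Overall: 2 MnO₄⁻(aq) + 16 H⁺(aq) + 5 Zn(s) → 2 Mn²⁺(aq) + 8 H₂O(l) + 5 Zn²⁺(aq)
Q = [Mn²⁺]^2·[Zn²⁺]^5 / ([MnO₄⁻]^2·[H⁺]^16); log Q = -11.376.
E = E° − (0.0592/n) log Q = +2.30 − (0.0592/10)(-11.376) = +2.367 V.

+2.367 V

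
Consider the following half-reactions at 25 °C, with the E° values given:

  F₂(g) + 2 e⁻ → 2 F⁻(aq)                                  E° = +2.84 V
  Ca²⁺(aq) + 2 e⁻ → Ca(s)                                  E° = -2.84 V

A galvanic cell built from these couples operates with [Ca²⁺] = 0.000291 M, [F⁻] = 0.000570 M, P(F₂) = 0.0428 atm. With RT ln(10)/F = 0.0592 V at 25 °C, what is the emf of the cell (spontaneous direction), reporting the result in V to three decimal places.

F₂/F⁻ is the cathode (higher E°), Ca²⁺/Ca the anode: E°cell = +2.84 − (-2.84) = +5.68 V, n = 2.
Overall: F₂(g) + Ca(s) → 2 F⁻(aq) + Ca²⁺(aq)
Q = [F⁻]^2·[Ca²⁺] / (P(F₂)); log Q = -8.656.
E = E° − (0.0592/n) log Q = +5.68 − (0.0592/2)(-8.656) = +5.936 V.

+5.936 V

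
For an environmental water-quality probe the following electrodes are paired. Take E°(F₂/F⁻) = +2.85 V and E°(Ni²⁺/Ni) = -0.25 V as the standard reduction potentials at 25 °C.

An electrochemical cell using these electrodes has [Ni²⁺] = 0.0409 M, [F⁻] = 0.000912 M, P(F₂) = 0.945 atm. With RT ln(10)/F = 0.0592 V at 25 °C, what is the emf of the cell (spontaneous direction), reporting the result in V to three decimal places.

F₂/F⁻ is the cathode (higher E°), Ni²⁺/Ni the anode: E°cell = +2.85 − (-0.25) = +3.10 V, n = 2.
Overall: F₂(g) + Ni(s) → 2 F⁻(aq) + Ni²⁺(aq)
Q = [F⁻]^2·[Ni²⁺] / (P(F₂)); log Q = -7.444.
E = E° − (0.0592/n) log Q = +3.10 − (0.0592/2)(-7.444) = +3.320 V.

+3.320 V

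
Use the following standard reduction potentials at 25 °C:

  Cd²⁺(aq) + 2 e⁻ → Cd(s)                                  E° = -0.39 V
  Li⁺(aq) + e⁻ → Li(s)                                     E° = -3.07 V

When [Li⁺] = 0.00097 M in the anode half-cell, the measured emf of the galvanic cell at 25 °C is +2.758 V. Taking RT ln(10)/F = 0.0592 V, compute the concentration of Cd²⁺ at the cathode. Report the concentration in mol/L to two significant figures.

Cd²⁺/Cd is the cathode, Li⁺/Li the anode: E°cell = +2.68 V, n = 2.
Overall reaction: Cd²⁺(aq) + 2 Li(s) → Cd(s) + 2 Li⁺(aq); Q = [Li⁺]^2/[Cd²⁺]^1.
From E = E° − (0.0592/n) log Q: log Q = (E° − E)·n/0.0592 = (+2.68 − (+2.758))·2/0.0592 = -2.6351.
So 1·log[Cd²⁺] = 2·log(0.00097) − log Q = -6.0265 − (-2.6351) = -3.3914; [Cd²⁺] = 10^(-3.3914) ≈ 0.00041 M.

0.00041 M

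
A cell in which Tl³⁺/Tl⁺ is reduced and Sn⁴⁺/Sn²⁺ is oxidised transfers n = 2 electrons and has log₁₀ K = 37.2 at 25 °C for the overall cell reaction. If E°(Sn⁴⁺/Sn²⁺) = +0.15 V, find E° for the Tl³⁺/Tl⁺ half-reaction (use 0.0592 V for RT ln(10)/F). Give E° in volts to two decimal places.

+1.25 V

E°cell = (0.0592/n)·log K = (0.0592/2)(37.2) = +1.101 V.
Since Tl³⁺/Tl⁺ is the cathode and Sn⁴⁺/Sn²⁺ the anode, E°cell = E°(Tl³⁺/Tl⁺) − E°(Sn⁴⁺/Sn²⁺).
So E°(Tl³⁺/Tl⁺) = E°cell + E°(Sn⁴⁺/Sn²⁺) = +1.101 + (+0.15) = +1.25 V.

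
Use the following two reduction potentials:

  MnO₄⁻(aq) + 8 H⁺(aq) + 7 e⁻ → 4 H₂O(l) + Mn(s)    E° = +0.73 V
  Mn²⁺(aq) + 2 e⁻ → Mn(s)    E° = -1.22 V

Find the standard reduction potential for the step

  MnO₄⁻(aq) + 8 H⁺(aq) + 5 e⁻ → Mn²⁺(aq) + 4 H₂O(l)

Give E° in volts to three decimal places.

+1.510 V

Sequential free energies add, so n₃E°₃ = n₁E°₁ + n₂E°₂.
With n₃ = 7, and the known step contributing 2×(-1.22) V, the unknown satisfies 5·E° = 7×(+0.73) − 2×(-1.22) = +7.550.
E° = +7.550 / 5 = +1.510 V.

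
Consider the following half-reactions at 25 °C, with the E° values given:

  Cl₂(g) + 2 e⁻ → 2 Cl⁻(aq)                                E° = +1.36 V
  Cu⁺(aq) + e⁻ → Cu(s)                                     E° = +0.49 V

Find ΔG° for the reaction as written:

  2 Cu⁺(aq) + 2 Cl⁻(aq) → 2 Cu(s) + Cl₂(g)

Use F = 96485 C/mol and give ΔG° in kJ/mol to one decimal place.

As written, Cu⁺/Cu is reduced (cathode) and Cl₂/Cl⁻ is oxidised (anode), so E°cell = (+0.49) − (+1.36) = -0.87 V.
Balancing electrons gives n = 2.
ΔG° = −nFE° = −(2)(96485)(-0.87) = 167,884 J = +167.9 kJ/mol.

+167.9 kJ/mol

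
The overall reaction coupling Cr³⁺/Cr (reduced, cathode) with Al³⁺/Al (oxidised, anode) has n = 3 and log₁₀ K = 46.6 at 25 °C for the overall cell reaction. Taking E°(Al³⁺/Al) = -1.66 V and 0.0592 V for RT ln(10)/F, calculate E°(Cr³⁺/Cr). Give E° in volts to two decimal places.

E°cell = (0.0592/n)·log K = (0.0592/3)(46.6) = +0.920 V.
Since Cr³⁺/Cr is the cathode and Al³⁺/Al the anode, E°cell = E°(Cr³⁺/Cr) − E°(Al³⁺/Al).
So E°(Cr³⁺/Cr) = E°cell + E°(Al³⁺/Al) = +0.920 + (-1.66) = -0.74 V.

-0.74 V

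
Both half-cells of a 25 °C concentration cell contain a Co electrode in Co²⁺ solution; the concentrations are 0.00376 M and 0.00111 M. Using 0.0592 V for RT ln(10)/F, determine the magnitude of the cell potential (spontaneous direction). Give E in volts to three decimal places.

For a concentration cell E°cell = 0. The 0.00376 M side is the cathode (reduction is favoured where [Co²⁺] is higher).
With n = 2, E = −(0.0592/2) log([Co²⁺]ₐₙ/[Co²⁺]꜀ₐₜ) = −(0.0592/2) log(0.00111/0.00376) = −(0.0592/2)(-0.530) = +0.016 V.

+0.016 V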